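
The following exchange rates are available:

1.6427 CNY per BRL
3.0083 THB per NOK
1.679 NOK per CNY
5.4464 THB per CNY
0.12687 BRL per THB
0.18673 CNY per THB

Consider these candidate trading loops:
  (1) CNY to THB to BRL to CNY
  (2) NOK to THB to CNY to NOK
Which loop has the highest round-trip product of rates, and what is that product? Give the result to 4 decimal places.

1.1351

(1) 5.4464 × 0.12687 × 1.6427 = 1.13508
(2) 3.0083 × 0.18673 × 1.679 = 0.94316
Highest is cycle (1) at 1.1351 (>1, arbitrage).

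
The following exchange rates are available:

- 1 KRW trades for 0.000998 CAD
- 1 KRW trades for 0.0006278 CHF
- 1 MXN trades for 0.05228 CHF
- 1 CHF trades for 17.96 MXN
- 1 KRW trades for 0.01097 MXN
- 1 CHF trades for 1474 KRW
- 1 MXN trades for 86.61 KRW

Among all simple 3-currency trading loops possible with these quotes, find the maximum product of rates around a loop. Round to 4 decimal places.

CHF→MXN→KRW→CHF: 17.96 × 86.61 × 0.0006278 = 0.97655
CHF→KRW→MXN→CHF: 1474 × 0.01097 × 0.05228 = 0.84536
Maximum is CHF→MXN→KRW→CHF at 0.9766; no arbitrage — every cycle loses value.

0.9766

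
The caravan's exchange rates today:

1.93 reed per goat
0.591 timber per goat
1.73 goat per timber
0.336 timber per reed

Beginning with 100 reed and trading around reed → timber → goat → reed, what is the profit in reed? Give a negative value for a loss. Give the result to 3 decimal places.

100 reed × 0.336 = 33.6 timber
33.6 timber × 1.73 = 58.128 goat
58.128 goat × 1.93 = 112.18704 reed
Net change: 112.18704 − 100 = 12.18704 reed

12.187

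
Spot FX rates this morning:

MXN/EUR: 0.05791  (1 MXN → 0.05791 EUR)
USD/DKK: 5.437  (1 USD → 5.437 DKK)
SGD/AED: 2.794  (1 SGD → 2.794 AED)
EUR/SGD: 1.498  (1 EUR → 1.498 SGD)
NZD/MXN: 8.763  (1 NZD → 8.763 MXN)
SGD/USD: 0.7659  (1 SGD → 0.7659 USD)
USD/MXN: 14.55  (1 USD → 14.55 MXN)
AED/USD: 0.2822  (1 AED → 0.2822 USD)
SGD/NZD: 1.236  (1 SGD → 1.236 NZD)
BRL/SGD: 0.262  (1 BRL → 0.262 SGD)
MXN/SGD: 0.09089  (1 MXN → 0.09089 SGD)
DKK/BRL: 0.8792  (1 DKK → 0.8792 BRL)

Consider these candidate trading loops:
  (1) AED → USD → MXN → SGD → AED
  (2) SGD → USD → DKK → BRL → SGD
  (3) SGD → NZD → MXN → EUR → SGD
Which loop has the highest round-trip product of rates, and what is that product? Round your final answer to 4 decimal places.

1.0427

(1) 0.2822 × 14.55 × 0.09089 × 2.794 = 1.04271
(2) 0.7659 × 5.437 × 0.8792 × 0.262 = 0.95922
(3) 1.236 × 8.763 × 0.05791 × 1.498 = 0.93959
Highest is cycle (1) at 1.0427 (>1, arbitrage).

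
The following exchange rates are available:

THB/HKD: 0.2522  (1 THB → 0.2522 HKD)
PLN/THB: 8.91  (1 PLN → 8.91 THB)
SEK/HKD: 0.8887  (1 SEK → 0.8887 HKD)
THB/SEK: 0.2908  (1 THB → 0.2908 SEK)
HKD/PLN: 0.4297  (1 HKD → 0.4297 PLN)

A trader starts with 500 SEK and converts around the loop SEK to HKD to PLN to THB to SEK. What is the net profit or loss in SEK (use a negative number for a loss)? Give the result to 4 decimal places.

-5.2764

500 SEK × 0.8887 = 444.35 HKD
444.35 HKD × 0.4297 = 190.937195 PLN
190.937195 PLN × 8.91 = 1701.25040745 THB
1701.25040745 THB × 0.2908 = 494.72361848646 SEK
Net change: 494.72361848646 − 500 = -5.27638151354 SEK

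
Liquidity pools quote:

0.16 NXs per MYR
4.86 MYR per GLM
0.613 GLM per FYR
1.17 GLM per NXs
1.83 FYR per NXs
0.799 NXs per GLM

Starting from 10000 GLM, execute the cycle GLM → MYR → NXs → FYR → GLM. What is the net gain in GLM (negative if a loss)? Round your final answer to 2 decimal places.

10000 GLM × 4.86 = 48600 MYR
48600 MYR × 0.16 = 7776 NXs
7776 NXs × 1.83 = 14230.08 FYR
14230.08 FYR × 0.613 = 8723.03904 GLM
Net change: 8723.03904 − 10000 = -1276.96096 GLM

-1276.96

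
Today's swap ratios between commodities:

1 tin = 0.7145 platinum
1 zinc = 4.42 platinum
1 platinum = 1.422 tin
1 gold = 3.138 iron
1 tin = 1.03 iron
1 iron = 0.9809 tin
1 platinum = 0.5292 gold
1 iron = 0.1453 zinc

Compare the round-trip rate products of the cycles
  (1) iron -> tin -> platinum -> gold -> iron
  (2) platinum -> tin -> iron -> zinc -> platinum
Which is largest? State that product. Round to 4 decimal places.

1.1639

(1) 0.9809 × 0.7145 × 0.5292 × 3.138 = 1.16386
(2) 1.422 × 1.03 × 0.1453 × 4.42 = 0.94064
Highest is cycle (1) at 1.1639 (>1, arbitrage).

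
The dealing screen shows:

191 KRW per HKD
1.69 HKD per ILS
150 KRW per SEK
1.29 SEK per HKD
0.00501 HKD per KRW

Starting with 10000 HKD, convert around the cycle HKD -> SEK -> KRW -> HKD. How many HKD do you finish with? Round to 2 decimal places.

9694.35

10000 HKD × 1.29 = 12900 SEK
12900 SEK × 150 = 1935000 KRW
1935000 KRW × 0.00501 = 9694.35 HKD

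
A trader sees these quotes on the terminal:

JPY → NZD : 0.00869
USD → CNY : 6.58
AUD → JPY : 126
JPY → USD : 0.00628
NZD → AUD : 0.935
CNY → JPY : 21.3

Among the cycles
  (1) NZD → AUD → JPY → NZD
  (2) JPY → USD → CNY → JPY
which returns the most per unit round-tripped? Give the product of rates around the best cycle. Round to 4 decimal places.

(1) 0.935 × 126 × 0.00869 = 1.02377
(2) 0.00628 × 6.58 × 21.3 = 0.88017
Highest is cycle (1) at 1.0238 (>1, arbitrage).

1.0238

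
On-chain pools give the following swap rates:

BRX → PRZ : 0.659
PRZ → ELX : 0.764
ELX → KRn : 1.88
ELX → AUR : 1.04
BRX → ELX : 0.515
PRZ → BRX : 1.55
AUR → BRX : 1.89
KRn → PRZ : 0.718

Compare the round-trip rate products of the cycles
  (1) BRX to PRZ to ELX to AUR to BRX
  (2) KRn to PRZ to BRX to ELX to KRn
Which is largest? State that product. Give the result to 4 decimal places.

(1) 0.659 × 0.764 × 1.04 × 1.89 = 0.98963
(2) 0.718 × 1.55 × 0.515 × 1.88 = 1.07751
Highest is cycle (2) at 1.0775 (>1, arbitrage).

1.0775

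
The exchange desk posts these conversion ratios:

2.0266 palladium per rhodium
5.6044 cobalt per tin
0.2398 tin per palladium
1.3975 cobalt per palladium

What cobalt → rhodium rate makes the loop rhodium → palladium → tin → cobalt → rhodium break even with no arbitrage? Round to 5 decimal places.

0.36716

Known legs of the cycle: 2.0266 × 0.2398 × 5.6044 = 2.723618914192
For no arbitrage the full-cycle product must be 1, so the missing rate is 1 / 2.723618914192 ≈ 0.3671586.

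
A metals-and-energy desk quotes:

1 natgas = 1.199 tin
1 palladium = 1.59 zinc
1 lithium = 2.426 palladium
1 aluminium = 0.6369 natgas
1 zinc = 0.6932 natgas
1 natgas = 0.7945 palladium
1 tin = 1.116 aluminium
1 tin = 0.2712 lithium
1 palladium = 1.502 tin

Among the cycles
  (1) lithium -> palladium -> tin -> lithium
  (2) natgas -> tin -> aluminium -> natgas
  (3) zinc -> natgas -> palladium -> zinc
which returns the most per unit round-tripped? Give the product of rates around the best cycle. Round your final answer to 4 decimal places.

0.9882

(1) 2.426 × 1.502 × 0.2712 = 0.98821
(2) 1.199 × 1.116 × 0.6369 = 0.85223
(3) 0.6932 × 0.7945 × 1.59 = 0.87569
Highest is cycle (1) at 0.9882 (≤1, no arbitrage).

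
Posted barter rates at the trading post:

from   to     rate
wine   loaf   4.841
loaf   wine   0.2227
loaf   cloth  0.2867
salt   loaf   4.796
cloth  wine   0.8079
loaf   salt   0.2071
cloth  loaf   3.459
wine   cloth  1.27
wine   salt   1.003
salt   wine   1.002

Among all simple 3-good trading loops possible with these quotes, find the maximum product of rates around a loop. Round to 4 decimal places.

1.1213

wine→loaf→cloth→wine: 4.841 × 0.2867 × 0.8079 = 1.12130
wine→salt→loaf→wine: 1.003 × 4.796 × 0.2227 = 1.07127
wine→loaf→salt→wine: 4.841 × 0.2071 × 1.002 = 1.00458
wine→cloth→loaf→wine: 1.27 × 3.459 × 0.2227 = 0.97831
Maximum is wine→loaf→cloth→wine at 1.1213; arbitrage exists.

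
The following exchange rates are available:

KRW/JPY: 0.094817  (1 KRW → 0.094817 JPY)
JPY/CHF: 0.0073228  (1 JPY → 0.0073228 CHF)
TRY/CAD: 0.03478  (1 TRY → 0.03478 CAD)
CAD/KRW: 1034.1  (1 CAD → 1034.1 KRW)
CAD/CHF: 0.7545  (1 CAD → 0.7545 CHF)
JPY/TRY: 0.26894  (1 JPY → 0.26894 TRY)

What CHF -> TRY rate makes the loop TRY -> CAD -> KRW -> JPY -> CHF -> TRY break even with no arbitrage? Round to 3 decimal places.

40.045

Known legs of the cycle: 0.03478 × 1034.1 × 0.094817 × 0.0073228 = 0.0249721249234097448
For no arbitrage the full-cycle product must be 1, so the missing rate is 1 / 0.0249721249234097448 ≈ 40.04465.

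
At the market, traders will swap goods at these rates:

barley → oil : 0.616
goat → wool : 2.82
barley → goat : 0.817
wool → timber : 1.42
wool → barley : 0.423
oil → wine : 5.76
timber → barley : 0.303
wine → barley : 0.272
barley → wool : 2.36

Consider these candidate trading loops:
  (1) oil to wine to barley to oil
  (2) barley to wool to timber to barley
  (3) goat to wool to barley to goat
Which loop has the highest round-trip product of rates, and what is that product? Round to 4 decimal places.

1.0154

(1) 5.76 × 0.272 × 0.616 = 0.96510
(2) 2.36 × 1.42 × 0.303 = 1.01541
(3) 2.82 × 0.423 × 0.817 = 0.97457
Highest is cycle (2) at 1.0154 (>1, arbitrage).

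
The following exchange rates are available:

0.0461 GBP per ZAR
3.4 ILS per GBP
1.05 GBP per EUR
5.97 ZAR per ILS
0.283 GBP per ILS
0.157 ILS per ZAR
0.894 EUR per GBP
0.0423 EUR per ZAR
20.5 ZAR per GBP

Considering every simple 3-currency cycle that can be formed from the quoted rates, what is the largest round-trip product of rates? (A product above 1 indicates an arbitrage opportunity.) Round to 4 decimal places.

0.9357

ZAR→GBP→ILS→ZAR: 0.0461 × 3.4 × 5.97 = 0.93574
ZAR→ILS→GBP→ZAR: 0.157 × 0.283 × 20.5 = 0.91084
ZAR→EUR→GBP→ZAR: 0.0423 × 1.05 × 20.5 = 0.91051
Maximum is ZAR→GBP→ILS→ZAR at 0.9357; no arbitrage — every cycle loses value.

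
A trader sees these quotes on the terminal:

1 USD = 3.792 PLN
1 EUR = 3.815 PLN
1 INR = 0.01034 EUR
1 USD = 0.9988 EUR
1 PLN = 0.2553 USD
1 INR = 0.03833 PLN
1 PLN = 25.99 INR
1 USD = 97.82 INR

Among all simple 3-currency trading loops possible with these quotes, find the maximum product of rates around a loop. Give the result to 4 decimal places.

1.0252

INR→EUR→PLN→INR: 0.01034 × 3.815 × 25.99 = 1.02523
USD→EUR→PLN→USD: 0.9988 × 3.815 × 0.2553 = 0.97280
INR→PLN→USD→INR: 0.03833 × 0.2553 × 97.82 = 0.95723
Maximum is INR→EUR→PLN→INR at 1.0252; arbitrage exists.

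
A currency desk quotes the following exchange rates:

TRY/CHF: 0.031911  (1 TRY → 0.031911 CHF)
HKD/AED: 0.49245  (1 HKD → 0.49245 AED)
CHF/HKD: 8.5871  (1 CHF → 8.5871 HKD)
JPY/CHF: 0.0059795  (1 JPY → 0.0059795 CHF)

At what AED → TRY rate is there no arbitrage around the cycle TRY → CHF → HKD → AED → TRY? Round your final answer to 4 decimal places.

7.4106

Known legs of the cycle: 0.031911 × 8.5871 × 0.49245 = 0.134942600791845
For no arbitrage the full-cycle product must be 1, so the missing rate is 1 / 0.134942600791845 ≈ 7.410558.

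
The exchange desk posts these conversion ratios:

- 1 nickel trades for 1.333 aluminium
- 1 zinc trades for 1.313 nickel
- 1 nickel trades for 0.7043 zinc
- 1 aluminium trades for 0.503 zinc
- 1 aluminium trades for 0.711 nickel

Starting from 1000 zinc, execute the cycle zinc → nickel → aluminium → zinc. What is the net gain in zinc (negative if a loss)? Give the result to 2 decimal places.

-119.63

1000 zinc × 1.313 = 1313 nickel
1313 nickel × 1.333 = 1750.229 aluminium
1750.229 aluminium × 0.503 = 880.365187 zinc
Net change: 880.365187 − 1000 = -119.634813 zinc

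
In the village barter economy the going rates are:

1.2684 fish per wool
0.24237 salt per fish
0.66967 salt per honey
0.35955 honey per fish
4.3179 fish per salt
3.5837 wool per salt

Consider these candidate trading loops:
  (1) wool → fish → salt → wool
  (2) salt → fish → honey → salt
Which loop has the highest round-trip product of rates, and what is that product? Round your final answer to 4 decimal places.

(1) 1.2684 × 0.24237 × 3.5837 = 1.10171
(2) 4.3179 × 0.35955 × 0.66967 = 1.03966
Highest is cycle (1) at 1.1017 (>1, arbitrage).

1.1017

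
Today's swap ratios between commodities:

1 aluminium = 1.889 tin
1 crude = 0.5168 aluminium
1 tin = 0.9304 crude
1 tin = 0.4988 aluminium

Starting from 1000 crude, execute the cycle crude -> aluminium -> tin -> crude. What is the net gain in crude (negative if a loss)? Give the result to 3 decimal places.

1000 crude × 0.5168 = 516.8 aluminium
516.8 aluminium × 1.889 = 976.2352 tin
976.2352 tin × 0.9304 = 908.28923008 crude
Net change: 908.28923008 − 1000 = -91.71076992 crude

-91.711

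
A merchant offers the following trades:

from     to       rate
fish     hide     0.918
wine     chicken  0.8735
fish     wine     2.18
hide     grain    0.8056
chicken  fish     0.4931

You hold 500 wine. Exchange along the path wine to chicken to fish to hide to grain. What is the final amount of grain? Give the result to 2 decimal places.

500 wine × 0.8735 = 436.75 chicken
436.75 chicken × 0.4931 = 215.361425 fish
215.361425 fish × 0.918 = 197.70178815 hide
197.70178815 hide × 0.8056 = 159.26856053364 grain

159.27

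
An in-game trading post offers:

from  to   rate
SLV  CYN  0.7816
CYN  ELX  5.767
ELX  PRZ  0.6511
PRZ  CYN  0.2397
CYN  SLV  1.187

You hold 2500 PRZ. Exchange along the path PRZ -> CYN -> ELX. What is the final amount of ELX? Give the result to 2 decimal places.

3455.87

2500 PRZ × 0.2397 = 599.25 CYN
599.25 CYN × 5.767 = 3455.87475 ELX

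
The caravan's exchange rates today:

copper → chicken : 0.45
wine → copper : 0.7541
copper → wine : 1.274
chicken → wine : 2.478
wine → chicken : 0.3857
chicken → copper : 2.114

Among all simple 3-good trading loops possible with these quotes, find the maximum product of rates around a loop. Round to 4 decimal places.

1.0388

copper→wine→chicken→copper: 1.274 × 0.3857 × 2.114 = 1.03878
copper→chicken→wine→copper: 0.45 × 2.478 × 0.7541 = 0.84090
Maximum is copper→wine→chicken→copper at 1.0388; arbitrage exists.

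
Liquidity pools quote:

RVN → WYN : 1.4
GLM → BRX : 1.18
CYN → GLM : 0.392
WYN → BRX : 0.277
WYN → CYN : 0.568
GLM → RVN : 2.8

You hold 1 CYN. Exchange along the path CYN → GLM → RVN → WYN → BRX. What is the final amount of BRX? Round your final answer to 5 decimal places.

1 CYN × 0.392 = 0.392 GLM
0.392 GLM × 2.8 = 1.0976 RVN
1.0976 RVN × 1.4 = 1.53664 WYN
1.53664 WYN × 0.277 = 0.42564928 BRX

0.42565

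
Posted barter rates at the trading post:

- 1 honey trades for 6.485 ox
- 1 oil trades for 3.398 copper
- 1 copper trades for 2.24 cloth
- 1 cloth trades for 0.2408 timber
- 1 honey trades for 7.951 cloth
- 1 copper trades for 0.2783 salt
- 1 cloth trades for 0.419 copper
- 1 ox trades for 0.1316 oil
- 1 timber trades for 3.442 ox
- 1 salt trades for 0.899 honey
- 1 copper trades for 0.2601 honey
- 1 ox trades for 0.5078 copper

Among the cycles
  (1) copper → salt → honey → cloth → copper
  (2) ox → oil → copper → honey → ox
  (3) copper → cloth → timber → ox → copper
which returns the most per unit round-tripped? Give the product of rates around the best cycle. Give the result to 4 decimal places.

(1) 0.2783 × 0.899 × 7.951 × 0.419 = 0.83351
(2) 0.1316 × 3.398 × 0.2601 × 6.485 = 0.75427
(3) 2.24 × 0.2408 × 3.442 × 0.5078 = 0.94278
Highest is cycle (3) at 0.9428 (≤1, no arbitrage).

0.9428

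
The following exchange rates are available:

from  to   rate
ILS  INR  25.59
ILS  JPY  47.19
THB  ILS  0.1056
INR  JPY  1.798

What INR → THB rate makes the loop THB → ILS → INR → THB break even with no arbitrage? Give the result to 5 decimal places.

0.37005

Known legs of the cycle: 0.1056 × 25.59 = 2.702304
For no arbitrage the full-cycle product must be 1, so the missing rate is 1 / 2.702304 ≈ 0.3700546.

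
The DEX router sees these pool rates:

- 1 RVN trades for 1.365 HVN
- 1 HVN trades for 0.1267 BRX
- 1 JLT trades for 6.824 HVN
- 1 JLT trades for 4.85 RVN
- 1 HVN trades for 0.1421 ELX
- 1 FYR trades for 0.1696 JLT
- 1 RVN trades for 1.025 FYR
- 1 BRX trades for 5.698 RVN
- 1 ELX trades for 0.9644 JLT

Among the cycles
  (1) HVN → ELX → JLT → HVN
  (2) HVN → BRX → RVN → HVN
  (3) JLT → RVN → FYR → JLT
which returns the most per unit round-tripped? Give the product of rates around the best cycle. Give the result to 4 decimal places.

0.9854

(1) 0.1421 × 0.9644 × 6.824 = 0.93517
(2) 0.1267 × 5.698 × 1.365 = 0.98544
(3) 4.85 × 1.025 × 0.1696 = 0.84312
Highest is cycle (2) at 0.9854 (≤1, no arbitrage).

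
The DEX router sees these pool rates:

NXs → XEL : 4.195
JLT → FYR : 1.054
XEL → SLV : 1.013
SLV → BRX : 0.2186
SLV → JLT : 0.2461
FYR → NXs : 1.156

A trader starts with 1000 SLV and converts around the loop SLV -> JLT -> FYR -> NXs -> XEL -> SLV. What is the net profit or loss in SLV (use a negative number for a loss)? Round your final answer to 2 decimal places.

1000 SLV × 0.2461 = 246.1 JLT
246.1 JLT × 1.054 = 259.3894 FYR
259.3894 FYR × 1.156 = 299.8541464 NXs
299.8541464 NXs × 4.195 = 1257.888144148 XEL
1257.888144148 XEL × 1.013 = 1274.240690021924 SLV
Net change: 1274.240690021924 − 1000 = 274.240690021924 SLV

274.24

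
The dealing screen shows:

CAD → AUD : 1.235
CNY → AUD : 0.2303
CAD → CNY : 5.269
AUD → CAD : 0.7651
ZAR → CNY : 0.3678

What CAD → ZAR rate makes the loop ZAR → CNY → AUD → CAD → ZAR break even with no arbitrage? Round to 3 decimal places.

15.430

Known legs of the cycle: 0.3678 × 0.2303 × 0.7651 = 0.064807290534
For no arbitrage the full-cycle product must be 1, so the missing rate is 1 / 0.064807290534 ≈ 15.43036.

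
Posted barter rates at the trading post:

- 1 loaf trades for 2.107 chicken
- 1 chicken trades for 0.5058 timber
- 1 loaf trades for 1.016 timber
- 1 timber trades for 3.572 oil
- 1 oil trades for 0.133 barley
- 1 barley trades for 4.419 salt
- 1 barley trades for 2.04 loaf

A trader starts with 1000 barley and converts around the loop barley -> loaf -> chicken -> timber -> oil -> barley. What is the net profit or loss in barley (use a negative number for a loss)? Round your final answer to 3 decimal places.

1000 barley × 2.04 = 2040 loaf
2040 loaf × 2.107 = 4298.28 chicken
4298.28 chicken × 0.5058 = 2174.070024 timber
2174.070024 timber × 3.572 = 7765.778125728 oil
7765.778125728 oil × 0.133 = 1032.848490721824 barley
Net change: 1032.848490721824 − 1000 = 32.848490721824 barley

32.848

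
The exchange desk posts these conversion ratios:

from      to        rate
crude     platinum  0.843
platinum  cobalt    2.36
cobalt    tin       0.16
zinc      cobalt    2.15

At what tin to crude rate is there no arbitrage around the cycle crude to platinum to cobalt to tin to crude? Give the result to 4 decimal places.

3.1415

Known legs of the cycle: 0.843 × 2.36 × 0.16 = 0.3183168
For no arbitrage the full-cycle product must be 1, so the missing rate is 1 / 0.3183168 ≈ 3.141524.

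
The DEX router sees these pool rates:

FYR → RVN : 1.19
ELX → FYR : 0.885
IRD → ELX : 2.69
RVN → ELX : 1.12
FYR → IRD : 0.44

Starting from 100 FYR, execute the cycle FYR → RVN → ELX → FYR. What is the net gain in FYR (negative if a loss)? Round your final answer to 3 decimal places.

100 FYR × 1.19 = 119 RVN
119 RVN × 1.12 = 133.28 ELX
133.28 ELX × 0.885 = 117.9528 FYR
Net change: 117.9528 − 100 = 17.9528 FYR

17.953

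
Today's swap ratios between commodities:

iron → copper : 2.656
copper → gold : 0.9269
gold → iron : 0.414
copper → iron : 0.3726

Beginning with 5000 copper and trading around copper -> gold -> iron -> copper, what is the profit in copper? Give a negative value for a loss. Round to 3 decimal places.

5000 copper × 0.9269 = 4634.5 gold
4634.5 gold × 0.414 = 1918.683 iron
1918.683 iron × 2.656 = 5096.022048 copper
Net change: 5096.022048 − 5000 = 96.022048 copper

96.022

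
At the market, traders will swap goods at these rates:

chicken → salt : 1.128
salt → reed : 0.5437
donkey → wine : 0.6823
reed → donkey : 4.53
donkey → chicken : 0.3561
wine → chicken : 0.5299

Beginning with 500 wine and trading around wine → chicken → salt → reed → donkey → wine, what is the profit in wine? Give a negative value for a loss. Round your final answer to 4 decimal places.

500 wine × 0.5299 = 264.95 chicken
264.95 chicken × 1.128 = 298.8636 salt
298.8636 salt × 0.5437 = 162.49213932 reed
162.49213932 reed × 4.53 = 736.0893911196 donkey
736.0893911196 donkey × 0.6823 = 502.23379156090308 wine
Net change: 502.23379156090308 − 500 = 2.23379156090308 wine

2.2338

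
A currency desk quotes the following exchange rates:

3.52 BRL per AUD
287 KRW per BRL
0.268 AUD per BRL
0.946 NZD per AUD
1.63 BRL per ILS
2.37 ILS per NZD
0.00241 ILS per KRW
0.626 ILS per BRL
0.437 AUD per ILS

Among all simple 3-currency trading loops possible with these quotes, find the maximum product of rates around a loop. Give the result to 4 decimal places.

1.1274

ILS→BRL→KRW→ILS: 1.63 × 287 × 0.00241 = 1.12742
NZD→ILS→AUD→NZD: 2.37 × 0.437 × 0.946 = 0.97976
ILS→AUD→BRL→ILS: 0.437 × 3.52 × 0.626 = 0.96294
Maximum is ILS→BRL→KRW→ILS at 1.1274; arbitrage exists.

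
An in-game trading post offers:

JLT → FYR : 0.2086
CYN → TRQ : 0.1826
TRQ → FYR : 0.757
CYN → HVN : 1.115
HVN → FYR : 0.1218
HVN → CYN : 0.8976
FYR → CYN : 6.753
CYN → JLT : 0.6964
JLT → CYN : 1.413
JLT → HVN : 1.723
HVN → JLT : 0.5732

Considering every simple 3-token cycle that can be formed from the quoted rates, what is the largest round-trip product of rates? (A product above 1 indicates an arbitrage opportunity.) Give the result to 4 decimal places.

1.0770

CYN→JLT→HVN→CYN: 0.6964 × 1.723 × 0.8976 = 1.07703
CYN→JLT→FYR→CYN: 0.6964 × 0.2086 × 6.753 = 0.98100
CYN→TRQ→FYR→CYN: 0.1826 × 0.757 × 6.753 = 0.93346
CYN→HVN→FYR→CYN: 1.115 × 0.1218 × 6.753 = 0.91710
CYN→HVN→JLT→CYN: 1.115 × 0.5732 × 1.413 = 0.90307
Maximum is CYN→JLT→HVN→CYN at 1.0770; arbitrage exists.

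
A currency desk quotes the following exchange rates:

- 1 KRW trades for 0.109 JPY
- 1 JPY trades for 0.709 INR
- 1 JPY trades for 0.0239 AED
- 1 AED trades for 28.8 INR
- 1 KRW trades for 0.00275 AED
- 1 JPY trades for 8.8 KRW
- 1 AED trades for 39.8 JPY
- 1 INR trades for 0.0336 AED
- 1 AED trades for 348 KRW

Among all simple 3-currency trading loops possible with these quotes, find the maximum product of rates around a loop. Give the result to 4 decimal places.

JPY→KRW→AED→JPY: 8.8 × 0.00275 × 39.8 = 0.96316
JPY→INR→AED→JPY: 0.709 × 0.0336 × 39.8 = 0.94813
JPY→AED→KRW→JPY: 0.0239 × 348 × 0.109 = 0.90657
Maximum is JPY→KRW→AED→JPY at 0.9632; no arbitrage — every cycle loses value.

0.9632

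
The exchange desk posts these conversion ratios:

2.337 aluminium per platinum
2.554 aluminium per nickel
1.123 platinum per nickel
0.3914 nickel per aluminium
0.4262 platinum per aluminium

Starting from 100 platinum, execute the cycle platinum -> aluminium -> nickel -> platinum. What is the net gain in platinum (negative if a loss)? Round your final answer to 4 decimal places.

100 platinum × 2.337 = 233.7 aluminium
233.7 aluminium × 0.3914 = 91.47018 nickel
91.47018 nickel × 1.123 = 102.72101214 platinum
Net change: 102.72101214 − 100 = 2.72101214 platinum

2.7210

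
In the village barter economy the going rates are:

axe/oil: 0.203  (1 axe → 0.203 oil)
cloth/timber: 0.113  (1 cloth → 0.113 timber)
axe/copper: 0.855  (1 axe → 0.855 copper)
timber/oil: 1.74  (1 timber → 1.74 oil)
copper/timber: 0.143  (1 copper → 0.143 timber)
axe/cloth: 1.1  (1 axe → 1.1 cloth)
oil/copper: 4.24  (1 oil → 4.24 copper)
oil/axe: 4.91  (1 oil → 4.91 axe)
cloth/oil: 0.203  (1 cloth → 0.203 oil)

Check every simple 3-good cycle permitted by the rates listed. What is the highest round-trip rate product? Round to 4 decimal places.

1.0964

axe→cloth→oil→axe: 1.1 × 0.203 × 4.91 = 1.09640
timber→oil→copper→timber: 1.74 × 4.24 × 0.143 = 1.05500
Maximum is axe→cloth→oil→axe at 1.0964; arbitrage exists.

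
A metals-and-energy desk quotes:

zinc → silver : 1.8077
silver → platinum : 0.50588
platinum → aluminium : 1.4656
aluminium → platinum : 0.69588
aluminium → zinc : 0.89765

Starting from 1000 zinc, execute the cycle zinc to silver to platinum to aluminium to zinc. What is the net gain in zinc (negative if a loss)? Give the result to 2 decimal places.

1000 zinc × 1.8077 = 1807.7 silver
1807.7 silver × 0.50588 = 914.479276 platinum
914.479276 platinum × 1.4656 = 1340.2608269056 aluminium
1340.2608269056 aluminium × 0.89765 = 1203.08513127181184 zinc
Net change: 1203.08513127181184 − 1000 = 203.08513127181184 zinc

203.09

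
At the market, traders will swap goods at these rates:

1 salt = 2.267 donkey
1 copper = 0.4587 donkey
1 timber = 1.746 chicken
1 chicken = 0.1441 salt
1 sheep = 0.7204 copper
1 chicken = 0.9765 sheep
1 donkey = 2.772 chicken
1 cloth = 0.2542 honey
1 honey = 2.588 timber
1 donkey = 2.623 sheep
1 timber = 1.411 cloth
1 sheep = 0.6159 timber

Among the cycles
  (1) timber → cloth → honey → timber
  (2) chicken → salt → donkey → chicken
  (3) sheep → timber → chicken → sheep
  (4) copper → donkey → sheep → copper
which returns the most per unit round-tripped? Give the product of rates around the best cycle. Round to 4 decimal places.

1.0501

(1) 1.411 × 0.2542 × 2.588 = 0.92825
(2) 0.1441 × 2.267 × 2.772 = 0.90554
(3) 0.6159 × 1.746 × 0.9765 = 1.05009
(4) 0.4587 × 2.623 × 0.7204 = 0.86676
Highest is cycle (3) at 1.0501 (>1, arbitrage).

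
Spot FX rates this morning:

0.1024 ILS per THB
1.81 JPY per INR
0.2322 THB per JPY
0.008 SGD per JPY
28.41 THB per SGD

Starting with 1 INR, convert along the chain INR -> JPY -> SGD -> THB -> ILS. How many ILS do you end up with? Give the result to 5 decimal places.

0.04212

1 INR × 1.81 = 1.81 JPY
1.81 JPY × 0.008 = 0.01448 SGD
0.01448 SGD × 28.41 = 0.4113768 THB
0.4113768 THB × 0.1024 = 0.04212498432 ILS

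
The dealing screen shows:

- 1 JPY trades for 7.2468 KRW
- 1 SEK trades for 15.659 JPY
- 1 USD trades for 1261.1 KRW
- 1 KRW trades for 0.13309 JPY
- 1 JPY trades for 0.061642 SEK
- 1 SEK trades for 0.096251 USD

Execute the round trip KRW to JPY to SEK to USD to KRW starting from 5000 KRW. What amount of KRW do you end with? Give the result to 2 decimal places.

4979.06

5000 KRW × 0.13309 = 665.45 JPY
665.45 JPY × 0.061642 = 41.0196689 SEK
41.0196689 SEK × 0.096251 = 3.9481841512939 USD
3.9481841512939 USD × 1261.1 = 4979.05503319673729 KRW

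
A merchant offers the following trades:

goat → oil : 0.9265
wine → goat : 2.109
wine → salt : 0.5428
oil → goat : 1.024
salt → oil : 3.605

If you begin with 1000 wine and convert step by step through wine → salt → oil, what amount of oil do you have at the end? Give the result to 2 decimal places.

1000 wine × 0.5428 = 542.8 salt
542.8 salt × 3.605 = 1956.794 oil

1956.79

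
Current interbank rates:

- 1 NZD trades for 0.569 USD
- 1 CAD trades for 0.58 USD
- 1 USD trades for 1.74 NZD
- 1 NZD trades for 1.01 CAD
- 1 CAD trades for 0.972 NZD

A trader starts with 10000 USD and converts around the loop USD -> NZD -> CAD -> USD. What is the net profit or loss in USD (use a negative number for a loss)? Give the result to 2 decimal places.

10000 USD × 1.74 = 17400 NZD
17400 NZD × 1.01 = 17574 CAD
17574 CAD × 0.58 = 10192.92 USD
Net change: 10192.92 − 10000 = 192.92 USD

192.92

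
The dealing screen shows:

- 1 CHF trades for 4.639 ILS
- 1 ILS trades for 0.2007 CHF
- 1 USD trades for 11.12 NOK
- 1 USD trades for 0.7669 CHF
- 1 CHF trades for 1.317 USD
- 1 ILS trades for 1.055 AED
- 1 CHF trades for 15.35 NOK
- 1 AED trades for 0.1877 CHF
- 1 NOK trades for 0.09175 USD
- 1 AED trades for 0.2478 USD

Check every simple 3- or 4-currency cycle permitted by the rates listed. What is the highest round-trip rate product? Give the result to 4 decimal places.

USD→CHF→NOK→USD: 0.7669 × 15.35 × 0.09175 = 1.08007
USD→CHF→ILS→AED→USD: 0.7669 × 4.639 × 1.055 × 0.2478 = 0.93007
AED→CHF→ILS→AED: 0.1877 × 4.639 × 1.055 = 0.91863
Maximum is USD→CHF→NOK→USD at 1.0801; arbitrage exists.

1.0801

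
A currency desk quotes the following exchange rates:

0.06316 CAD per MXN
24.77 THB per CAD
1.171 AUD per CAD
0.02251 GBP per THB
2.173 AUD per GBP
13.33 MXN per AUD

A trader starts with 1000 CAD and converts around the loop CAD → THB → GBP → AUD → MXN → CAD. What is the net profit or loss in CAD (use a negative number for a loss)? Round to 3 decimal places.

20.078

1000 CAD × 24.77 = 24770 THB
24770 THB × 0.02251 = 557.5727 GBP
557.5727 GBP × 2.173 = 1211.6054771 AUD
1211.6054771 AUD × 13.33 = 16150.701009743 MXN
16150.701009743 MXN × 0.06316 = 1020.07827577536788 CAD
Net change: 1020.07827577536788 − 1000 = 20.07827577536788 CAD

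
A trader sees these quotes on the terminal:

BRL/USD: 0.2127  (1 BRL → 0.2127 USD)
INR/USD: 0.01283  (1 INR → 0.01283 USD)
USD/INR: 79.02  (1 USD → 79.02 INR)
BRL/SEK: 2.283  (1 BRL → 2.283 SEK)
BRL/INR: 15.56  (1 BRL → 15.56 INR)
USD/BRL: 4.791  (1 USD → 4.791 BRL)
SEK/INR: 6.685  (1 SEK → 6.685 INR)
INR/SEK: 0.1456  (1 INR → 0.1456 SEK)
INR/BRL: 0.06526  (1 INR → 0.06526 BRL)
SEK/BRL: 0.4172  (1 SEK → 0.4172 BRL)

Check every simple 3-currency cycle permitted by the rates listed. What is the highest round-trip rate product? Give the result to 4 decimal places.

BRL→USD→INR→BRL: 0.2127 × 79.02 × 0.06526 = 1.09686
SEK→INR→BRL→SEK: 6.685 × 0.06526 × 2.283 = 0.99599
BRL→INR→USD→BRL: 15.56 × 0.01283 × 4.791 = 0.95645
SEK→BRL→INR→SEK: 0.4172 × 15.56 × 0.1456 = 0.94518
Maximum is BRL→USD→INR→BRL at 1.0969; arbitrage exists.

1.0969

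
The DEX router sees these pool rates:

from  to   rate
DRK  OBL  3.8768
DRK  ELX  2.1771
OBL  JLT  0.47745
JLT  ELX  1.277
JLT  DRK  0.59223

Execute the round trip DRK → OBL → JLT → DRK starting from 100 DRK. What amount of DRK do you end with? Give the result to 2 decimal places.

109.62

100 DRK × 3.8768 = 387.68 OBL
387.68 OBL × 0.47745 = 185.097816 JLT
185.097816 JLT × 0.59223 = 109.62047956968 DRK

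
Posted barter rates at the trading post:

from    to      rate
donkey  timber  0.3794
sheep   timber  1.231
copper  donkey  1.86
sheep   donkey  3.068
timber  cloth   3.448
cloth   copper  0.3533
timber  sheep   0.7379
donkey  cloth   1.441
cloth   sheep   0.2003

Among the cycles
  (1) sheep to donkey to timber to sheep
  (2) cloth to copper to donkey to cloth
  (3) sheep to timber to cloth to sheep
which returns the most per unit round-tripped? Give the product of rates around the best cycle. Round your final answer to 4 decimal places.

(1) 3.068 × 0.3794 × 0.7379 = 0.85892
(2) 0.3533 × 1.86 × 1.441 = 0.94694
(3) 1.231 × 3.448 × 0.2003 = 0.85017
Highest is cycle (2) at 0.9469 (≤1, no arbitrage).

0.9469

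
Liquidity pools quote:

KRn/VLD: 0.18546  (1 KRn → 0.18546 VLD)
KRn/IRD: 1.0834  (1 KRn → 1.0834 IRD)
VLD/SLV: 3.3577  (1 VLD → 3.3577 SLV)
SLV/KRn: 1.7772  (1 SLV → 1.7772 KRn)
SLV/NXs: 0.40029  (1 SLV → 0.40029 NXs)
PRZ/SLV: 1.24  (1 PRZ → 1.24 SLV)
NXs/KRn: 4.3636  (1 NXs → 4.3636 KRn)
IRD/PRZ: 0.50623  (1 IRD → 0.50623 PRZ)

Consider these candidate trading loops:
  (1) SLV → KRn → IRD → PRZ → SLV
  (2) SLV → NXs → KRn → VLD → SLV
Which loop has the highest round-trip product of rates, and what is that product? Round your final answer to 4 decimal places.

(1) 1.7772 × 1.0834 × 0.50623 × 1.24 = 1.20863
(2) 0.40029 × 4.3636 × 0.18546 × 3.3577 = 1.08771
Highest is cycle (1) at 1.2086 (>1, arbitrage).

1.2086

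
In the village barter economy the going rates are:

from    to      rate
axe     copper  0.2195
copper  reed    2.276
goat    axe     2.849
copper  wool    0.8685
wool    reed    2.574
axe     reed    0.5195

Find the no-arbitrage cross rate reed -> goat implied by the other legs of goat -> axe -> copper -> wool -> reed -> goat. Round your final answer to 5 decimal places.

Known legs of the cycle: 2.849 × 0.2195 × 0.8685 × 2.574 = 1.3979941020045
For no arbitrage the full-cycle product must be 1, so the missing rate is 1 / 1.3979941020045 ≈ 0.7153106.

0.71531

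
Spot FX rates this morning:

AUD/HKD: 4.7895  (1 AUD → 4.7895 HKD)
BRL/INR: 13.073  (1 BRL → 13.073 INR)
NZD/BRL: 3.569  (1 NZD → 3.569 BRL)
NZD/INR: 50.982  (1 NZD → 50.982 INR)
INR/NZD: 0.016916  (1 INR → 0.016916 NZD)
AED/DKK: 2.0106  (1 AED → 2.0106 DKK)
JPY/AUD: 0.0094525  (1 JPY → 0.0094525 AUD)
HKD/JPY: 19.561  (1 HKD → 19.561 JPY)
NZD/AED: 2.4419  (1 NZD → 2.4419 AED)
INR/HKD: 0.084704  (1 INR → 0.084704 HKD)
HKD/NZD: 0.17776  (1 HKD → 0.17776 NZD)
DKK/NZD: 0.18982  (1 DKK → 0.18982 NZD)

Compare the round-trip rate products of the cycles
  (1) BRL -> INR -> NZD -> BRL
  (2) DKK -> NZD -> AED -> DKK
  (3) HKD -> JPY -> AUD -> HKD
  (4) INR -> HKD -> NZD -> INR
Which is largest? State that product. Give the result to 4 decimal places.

(1) 13.073 × 0.016916 × 3.569 = 0.78926
(2) 0.18982 × 2.4419 × 2.0106 = 0.93196
(3) 19.561 × 0.0094525 × 4.7895 = 0.88558
(4) 0.084704 × 0.17776 × 50.982 = 0.76764
Highest is cycle (2) at 0.9320 (≤1, no arbitrage).

0.9320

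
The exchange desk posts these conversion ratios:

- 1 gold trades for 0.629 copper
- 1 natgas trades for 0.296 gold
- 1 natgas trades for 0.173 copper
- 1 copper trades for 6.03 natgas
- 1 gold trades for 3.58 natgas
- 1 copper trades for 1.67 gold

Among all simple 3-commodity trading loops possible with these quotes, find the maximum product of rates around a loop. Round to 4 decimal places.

1.1227

natgas→gold→copper→natgas: 0.296 × 0.629 × 6.03 = 1.12269
natgas→copper→gold→natgas: 0.173 × 1.67 × 3.58 = 1.03430
Maximum is natgas→gold→copper→natgas at 1.1227; arbitrage exists.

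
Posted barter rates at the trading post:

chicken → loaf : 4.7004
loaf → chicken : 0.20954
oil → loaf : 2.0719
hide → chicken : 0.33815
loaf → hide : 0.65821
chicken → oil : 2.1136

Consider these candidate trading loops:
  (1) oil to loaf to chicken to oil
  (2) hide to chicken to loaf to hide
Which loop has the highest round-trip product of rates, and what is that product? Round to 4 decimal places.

1.0462

(1) 2.0719 × 0.20954 × 2.1136 = 0.91761
(2) 0.33815 × 4.7004 × 0.65821 = 1.04619
Highest is cycle (2) at 1.0462 (>1, arbitrage).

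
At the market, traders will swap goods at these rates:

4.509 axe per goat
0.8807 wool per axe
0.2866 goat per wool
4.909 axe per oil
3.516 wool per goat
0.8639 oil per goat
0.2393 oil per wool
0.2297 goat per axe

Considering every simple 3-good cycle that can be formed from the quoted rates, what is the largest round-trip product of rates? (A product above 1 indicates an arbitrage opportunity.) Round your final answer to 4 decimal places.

wool→goat→axe→wool: 0.2866 × 4.509 × 0.8807 = 1.13811
oil→axe→wool→oil: 4.909 × 0.8807 × 0.2393 = 1.03458
oil→axe→goat→oil: 4.909 × 0.2297 × 0.8639 = 0.97413
Maximum is wool→goat→axe→wool at 1.1381; arbitrage exists.

1.1381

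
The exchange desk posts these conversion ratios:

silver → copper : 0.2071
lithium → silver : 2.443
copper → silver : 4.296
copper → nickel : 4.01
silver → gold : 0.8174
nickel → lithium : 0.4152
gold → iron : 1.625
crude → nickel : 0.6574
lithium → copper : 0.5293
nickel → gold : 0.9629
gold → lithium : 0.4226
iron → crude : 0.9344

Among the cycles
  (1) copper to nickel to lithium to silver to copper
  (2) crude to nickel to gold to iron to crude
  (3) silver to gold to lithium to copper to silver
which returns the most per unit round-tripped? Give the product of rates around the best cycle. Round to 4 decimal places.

(1) 4.01 × 0.4152 × 2.443 × 0.2071 = 0.84237
(2) 0.6574 × 0.9629 × 1.625 × 0.9344 = 0.96116
(3) 0.8174 × 0.4226 × 0.5293 × 4.296 = 0.78547
Highest is cycle (2) at 0.9612 (≤1, no arbitrage).

0.9612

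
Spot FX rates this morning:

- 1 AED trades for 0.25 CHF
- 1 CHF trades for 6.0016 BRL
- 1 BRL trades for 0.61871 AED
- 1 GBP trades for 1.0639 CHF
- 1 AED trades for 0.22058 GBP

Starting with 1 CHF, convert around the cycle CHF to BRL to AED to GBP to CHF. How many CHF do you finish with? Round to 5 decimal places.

0.87141

1 CHF × 6.0016 = 6.0016 BRL
6.0016 BRL × 0.61871 = 3.713249936 AED
3.713249936 AED × 0.22058 = 0.81906867088288 GBP
0.81906867088288 GBP × 1.0639 = 0.871407158952296032 CHF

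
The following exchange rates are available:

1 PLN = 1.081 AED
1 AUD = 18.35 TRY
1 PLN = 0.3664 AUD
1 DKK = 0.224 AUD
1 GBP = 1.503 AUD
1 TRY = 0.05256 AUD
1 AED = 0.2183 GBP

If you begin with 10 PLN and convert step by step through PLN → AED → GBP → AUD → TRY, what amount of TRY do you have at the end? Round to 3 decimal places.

65.084

10 PLN × 1.081 = 10.81 AED
10.81 AED × 0.2183 = 2.359823 GBP
2.359823 GBP × 1.503 = 3.546813969 AUD
3.546813969 AUD × 18.35 = 65.08403633115 TRY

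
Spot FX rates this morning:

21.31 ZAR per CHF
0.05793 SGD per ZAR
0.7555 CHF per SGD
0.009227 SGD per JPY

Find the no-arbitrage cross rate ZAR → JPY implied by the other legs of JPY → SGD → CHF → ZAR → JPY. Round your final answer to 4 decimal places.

6.7317

Known legs of the cycle: 0.009227 × 0.7555 × 21.31 = 0.148551978035
For no arbitrage the full-cycle product must be 1, so the missing rate is 1 / 0.148551978035 ≈ 6.731651.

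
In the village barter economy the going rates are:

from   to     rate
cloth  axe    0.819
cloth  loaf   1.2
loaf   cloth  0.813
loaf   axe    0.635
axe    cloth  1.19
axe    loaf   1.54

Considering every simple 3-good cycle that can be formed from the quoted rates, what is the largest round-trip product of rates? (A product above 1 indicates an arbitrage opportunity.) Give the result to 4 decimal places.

1.0254

axe→loaf→cloth→axe: 1.54 × 0.813 × 0.819 = 1.02540
axe→cloth→loaf→axe: 1.19 × 1.2 × 0.635 = 0.90678
Maximum is axe→loaf→cloth→axe at 1.0254; arbitrage exists.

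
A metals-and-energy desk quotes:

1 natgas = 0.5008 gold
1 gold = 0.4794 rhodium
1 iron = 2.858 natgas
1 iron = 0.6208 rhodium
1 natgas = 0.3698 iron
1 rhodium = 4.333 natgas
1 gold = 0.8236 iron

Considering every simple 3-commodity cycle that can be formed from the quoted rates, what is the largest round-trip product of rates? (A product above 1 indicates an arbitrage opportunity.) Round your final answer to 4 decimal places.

gold→iron→natgas→gold: 0.8236 × 2.858 × 0.5008 = 1.17881
gold→rhodium→natgas→gold: 0.4794 × 4.333 × 0.5008 = 1.04028
natgas→iron→rhodium→natgas: 0.3698 × 0.6208 × 4.333 = 0.99473
Maximum is gold→iron→natgas→gold at 1.1788; arbitrage exists.

1.1788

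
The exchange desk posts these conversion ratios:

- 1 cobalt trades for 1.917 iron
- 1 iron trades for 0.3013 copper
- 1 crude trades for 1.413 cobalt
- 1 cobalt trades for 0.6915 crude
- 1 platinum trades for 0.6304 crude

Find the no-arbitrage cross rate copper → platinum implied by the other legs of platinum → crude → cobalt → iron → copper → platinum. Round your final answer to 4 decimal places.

Known legs of the cycle: 0.6304 × 1.413 × 1.917 × 0.3013 = 0.51449316655392
For no arbitrage the full-cycle product must be 1, so the missing rate is 1 / 0.51449316655392 ≈ 1.943660.

1.9437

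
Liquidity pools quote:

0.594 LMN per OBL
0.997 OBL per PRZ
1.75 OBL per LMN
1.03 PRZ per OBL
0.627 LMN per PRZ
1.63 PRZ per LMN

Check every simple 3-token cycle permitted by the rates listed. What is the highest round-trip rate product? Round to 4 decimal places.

LMN→OBL→PRZ→LMN: 1.75 × 1.03 × 0.627 = 1.13017
LMN→PRZ→OBL→LMN: 1.63 × 0.997 × 0.594 = 0.96532
Maximum is LMN→OBL→PRZ→LMN at 1.1302; arbitrage exists.

1.1302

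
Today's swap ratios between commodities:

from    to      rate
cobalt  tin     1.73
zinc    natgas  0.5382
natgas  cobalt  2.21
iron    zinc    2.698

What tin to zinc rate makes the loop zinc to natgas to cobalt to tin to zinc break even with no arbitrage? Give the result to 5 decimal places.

Known legs of the cycle: 0.5382 × 2.21 × 1.73 = 2.05770006
For no arbitrage the full-cycle product must be 1, so the missing rate is 1 / 2.05770006 ≈ 0.4859795.

0.48598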